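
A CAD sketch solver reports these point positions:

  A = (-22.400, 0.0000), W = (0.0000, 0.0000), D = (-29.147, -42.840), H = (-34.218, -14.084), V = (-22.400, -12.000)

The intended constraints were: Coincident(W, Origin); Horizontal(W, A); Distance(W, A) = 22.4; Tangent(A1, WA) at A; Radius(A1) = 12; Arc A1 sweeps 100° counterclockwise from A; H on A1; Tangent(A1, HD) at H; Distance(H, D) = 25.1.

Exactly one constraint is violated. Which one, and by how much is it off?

Distance(H, D) = 25.1 — off by 4.10.

W = (0.00, 0.00) ✓; W.y = 0.00, A.y = 0.00 ✓; |WA| = 22.40 ✓; ∠(VA, AW) = 90.00° ✓; |VA| = 12.00 ✓; bearing(V→H) − bearing(V→A) = 100.0° ✓; |VH| = 12.00 ✓; ∠(VH, HD) = 90.00° ✓; |HD| = 29.20 ✗.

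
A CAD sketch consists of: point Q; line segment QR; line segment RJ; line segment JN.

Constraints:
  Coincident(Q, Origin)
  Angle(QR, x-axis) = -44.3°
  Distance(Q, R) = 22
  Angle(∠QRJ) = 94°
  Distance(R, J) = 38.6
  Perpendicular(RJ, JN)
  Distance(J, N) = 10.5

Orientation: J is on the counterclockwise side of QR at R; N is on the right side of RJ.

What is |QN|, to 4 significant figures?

51.61

Q is at the origin; QR runs at -44.3° with length 22.0, so R = 22.0·(cos -44.3°, sin -44.3°) = (15.75, -15.37). ∠QRJ = 94.0°, so RJ runs at -44.3° + (180° − 94.0°) = 41.70° from the x-axis; with |RJ| = 38.6, J = R + 38.6·(cos 41.70°, sin 41.70°) = (44.57, 10.31). RJ is perpendicular to JN; with |JN| = 10.5 on the right of RJ, N = J + 10.5·(0.6652, -0.7466) = (51.55, 2.473). Then |QN| = |N − Q| = 51.61.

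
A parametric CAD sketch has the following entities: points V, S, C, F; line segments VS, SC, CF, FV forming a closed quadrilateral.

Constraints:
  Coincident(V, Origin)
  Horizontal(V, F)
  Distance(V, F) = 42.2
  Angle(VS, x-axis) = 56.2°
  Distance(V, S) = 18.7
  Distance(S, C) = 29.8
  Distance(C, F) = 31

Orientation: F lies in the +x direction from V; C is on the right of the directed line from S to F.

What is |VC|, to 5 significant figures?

20.158

V is at the origin; V and F share the same y with |VF| = 42.2 and F in +x, so F = (42.2, 0). VS runs at 56.2° with |VS| = 18.7, so S = (10.403, 15.539). C is determined by |SC| = 29.8 and |CF| = 31.0 together: it lies at the intersection of circle(S, 29.8) and circle(F, 31.0). With |SF| = 35.391, the foot of the radical line on SF is 16.665 from S and the perpendicular offset is √(29.8² − 16.665²) = 24.705. Taking the right-of-SF solution: C = (14.528, -13.974).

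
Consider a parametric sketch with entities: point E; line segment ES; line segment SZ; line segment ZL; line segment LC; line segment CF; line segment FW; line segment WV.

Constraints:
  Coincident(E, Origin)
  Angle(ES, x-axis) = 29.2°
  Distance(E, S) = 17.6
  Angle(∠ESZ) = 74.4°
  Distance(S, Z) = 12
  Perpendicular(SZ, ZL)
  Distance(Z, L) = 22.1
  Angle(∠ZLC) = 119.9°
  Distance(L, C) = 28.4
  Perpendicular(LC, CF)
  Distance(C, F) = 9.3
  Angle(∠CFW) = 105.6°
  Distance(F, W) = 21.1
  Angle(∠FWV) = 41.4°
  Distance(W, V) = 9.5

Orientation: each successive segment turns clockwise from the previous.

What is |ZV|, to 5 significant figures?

27.140

E is at the origin; ES runs at 29.2° with length 17.6, so S = (15.363, 8.5863). ∠ESZ = 74.4° gives SZ at -76.400° from the x-axis; with |SZ| = 12.0, Z = (18.185, -3.0772). SZ is perpendicular to ZL, so ZL runs at -166.40°; with |ZL| = 22.1, L = (-3.2952, -8.2738). ∠ZLC = 119.9° gives LC at 133.50° from the x-axis; with |LC| = 28.4, C = (-22.844, 12.327). The perpendicularity gives CF at right angles to LC, so CF runs at 43.500°; with |CF| = 9.3, F = (-16.098, 18.728). ∠CFW = 105.6° gives FW at -30.900° from the x-axis; with |FW| = 21.1, W = (2.0067, 7.8928). ∠FWV = 41.4° gives WV at -169.50° from the x-axis; with |WV| = 9.5, V = (-7.3342, 6.1615). Then |ZV| = |V − Z| = 27.140.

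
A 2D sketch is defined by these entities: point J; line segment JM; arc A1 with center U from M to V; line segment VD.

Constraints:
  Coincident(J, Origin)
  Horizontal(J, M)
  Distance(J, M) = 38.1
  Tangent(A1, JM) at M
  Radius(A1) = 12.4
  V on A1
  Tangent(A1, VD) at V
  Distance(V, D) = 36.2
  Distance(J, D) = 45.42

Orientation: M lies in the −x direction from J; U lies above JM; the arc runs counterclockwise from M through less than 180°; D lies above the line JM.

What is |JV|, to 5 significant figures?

27.667

Checks: |JM| = 38.10 ✓; |UV| = 12.40 ✓; ∠(UV, VD) = 90.00° ✓; |VD| = 36.20 ✓; |JD| = 45.42 ✓.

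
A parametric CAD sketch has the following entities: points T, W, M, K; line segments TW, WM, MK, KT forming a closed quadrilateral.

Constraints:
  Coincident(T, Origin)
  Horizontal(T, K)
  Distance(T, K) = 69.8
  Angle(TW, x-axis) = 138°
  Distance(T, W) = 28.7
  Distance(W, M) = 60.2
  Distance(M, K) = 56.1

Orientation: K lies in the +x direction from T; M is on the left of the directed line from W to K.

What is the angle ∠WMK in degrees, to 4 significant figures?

106.4°

Checks: |WM| = 60.20 ✓; |MK| = 56.10 ✓.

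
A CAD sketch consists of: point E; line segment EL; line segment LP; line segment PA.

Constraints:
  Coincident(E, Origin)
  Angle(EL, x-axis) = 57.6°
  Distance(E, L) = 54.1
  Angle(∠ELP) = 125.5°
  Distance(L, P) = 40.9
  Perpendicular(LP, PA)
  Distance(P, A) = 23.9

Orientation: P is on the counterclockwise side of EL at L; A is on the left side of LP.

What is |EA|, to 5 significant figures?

75.069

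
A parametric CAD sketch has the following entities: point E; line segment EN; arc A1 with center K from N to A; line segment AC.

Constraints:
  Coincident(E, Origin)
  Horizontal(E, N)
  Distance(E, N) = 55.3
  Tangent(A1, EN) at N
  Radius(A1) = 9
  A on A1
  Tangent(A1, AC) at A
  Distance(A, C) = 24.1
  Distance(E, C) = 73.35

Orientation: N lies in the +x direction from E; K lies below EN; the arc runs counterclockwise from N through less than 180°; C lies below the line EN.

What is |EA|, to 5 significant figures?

51.215

Checks: E = (0.00, 0.00) ✓; ∠(KN, NE) = 90.00° ✓; |KN| = 9.000 ✓; |KA| = 9.000 ✓; ∠(KA, AC) = 90.00° ✓; |AC| = 24.10 ✓; |EC| = 73.35 ✓.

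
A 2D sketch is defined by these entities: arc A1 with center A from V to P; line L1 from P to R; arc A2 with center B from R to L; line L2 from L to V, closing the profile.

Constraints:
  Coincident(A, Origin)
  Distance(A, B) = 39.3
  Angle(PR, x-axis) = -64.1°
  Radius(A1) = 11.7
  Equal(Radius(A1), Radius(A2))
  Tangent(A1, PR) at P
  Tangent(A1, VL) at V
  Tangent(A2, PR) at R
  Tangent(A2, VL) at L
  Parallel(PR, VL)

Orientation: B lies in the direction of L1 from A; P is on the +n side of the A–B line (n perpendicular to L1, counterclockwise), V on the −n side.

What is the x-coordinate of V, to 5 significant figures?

-10.525

The slot axis is L1's direction at -64.1°, so u = (cos -64.1°, sin -64.1°) = (0.43680, -0.89956) and n = (−sin -64.1°, cos -64.1°) = (0.89956, 0.43680). A is at the origin and B lies 39.3 along u from A, so B = 39.3·u = (17.166, -35.353). Tangency of A1 to both parallel lines with radius 11.7 puts P and V at A ± 11.7·n: P = (10.525, 5.1106), V = (-10.525, -5.1106). So V.x = -10.525.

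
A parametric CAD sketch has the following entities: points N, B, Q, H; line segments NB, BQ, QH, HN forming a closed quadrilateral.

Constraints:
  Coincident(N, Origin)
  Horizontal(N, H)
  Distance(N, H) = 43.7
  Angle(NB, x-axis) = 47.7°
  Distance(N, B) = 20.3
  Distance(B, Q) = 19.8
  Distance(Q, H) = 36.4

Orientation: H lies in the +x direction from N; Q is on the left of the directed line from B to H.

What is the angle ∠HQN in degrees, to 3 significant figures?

69.6°

Checks: |BQ| = 19.80 ✓; |QH| = 36.40 ✓.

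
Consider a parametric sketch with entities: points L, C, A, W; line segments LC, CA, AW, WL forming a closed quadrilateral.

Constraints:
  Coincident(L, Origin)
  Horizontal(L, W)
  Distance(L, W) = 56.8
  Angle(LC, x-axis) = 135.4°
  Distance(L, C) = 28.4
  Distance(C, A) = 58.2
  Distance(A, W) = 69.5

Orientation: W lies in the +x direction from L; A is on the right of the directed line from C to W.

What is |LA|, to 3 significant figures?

35.7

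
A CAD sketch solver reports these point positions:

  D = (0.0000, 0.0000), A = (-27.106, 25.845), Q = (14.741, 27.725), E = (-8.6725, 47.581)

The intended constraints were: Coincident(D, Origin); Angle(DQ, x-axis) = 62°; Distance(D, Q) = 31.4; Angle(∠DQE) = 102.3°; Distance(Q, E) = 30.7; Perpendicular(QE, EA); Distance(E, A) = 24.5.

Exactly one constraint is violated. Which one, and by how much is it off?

Distance(E, A) = 24.5 — off by 4.00.

D = (0.00, 0.00) ✓; DQ at 62.00° ✓; |DQ| = 31.40 ✓; ∠DQE = 102.3° ✓; |QE| = 30.70 ✓; ∠(QE, EA) = 90.00° ✓; |EA| = 28.50 ✗.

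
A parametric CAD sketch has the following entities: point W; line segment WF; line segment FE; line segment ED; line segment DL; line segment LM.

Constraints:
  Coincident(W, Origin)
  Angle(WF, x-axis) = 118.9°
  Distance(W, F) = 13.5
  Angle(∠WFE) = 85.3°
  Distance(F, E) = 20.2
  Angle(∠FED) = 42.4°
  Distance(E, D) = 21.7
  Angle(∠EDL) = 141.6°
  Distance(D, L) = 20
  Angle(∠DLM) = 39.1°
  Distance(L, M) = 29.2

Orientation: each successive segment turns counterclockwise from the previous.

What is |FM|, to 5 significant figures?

6.7930

W is at the origin; WF runs at 118.9° with length 13.5, so F = (-6.5243, 11.819). ∠WFE = 85.3° gives FE at -146.40° from the x-axis; with |FE| = 20.2, E = (-23.349, 0.64026). ∠FED = 42.4° gives ED at -8.8000° from the x-axis; with |ED| = 21.7, D = (-1.9048, -2.6795). ∠EDL = 141.6° gives DL at 29.600° from the x-axis; with |DL| = 20.0, L = (15.485, 7.1993). ∠DLM = 39.1° gives LM at 170.50° from the x-axis; with |LM| = 29.2, M = (-13.314, 12.019). Then |FM| = |M − F| = 6.7930.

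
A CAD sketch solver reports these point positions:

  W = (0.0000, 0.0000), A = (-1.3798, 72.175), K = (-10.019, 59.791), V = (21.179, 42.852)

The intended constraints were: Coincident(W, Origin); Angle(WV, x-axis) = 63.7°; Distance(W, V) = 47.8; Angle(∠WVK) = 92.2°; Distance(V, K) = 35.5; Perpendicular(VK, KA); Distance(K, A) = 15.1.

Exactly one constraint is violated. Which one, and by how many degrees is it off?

Perpendicular(VK, KA) — off by 6.40°.

W = (0.00, 0.00) ✓; WV at 63.70° ✓; |WV| = 47.80 ✓; ∠WVK = 92.20° ✓; |VK| = 35.50 ✓; ∠(VK, KA) = 96.40° ✗; |KA| = 15.10 ✓.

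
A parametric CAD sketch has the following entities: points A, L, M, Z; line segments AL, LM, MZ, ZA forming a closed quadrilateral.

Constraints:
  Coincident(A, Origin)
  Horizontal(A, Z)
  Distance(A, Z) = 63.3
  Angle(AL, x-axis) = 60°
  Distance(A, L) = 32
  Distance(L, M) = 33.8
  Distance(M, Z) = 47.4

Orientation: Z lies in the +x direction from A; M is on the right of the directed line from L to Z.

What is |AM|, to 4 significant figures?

17.39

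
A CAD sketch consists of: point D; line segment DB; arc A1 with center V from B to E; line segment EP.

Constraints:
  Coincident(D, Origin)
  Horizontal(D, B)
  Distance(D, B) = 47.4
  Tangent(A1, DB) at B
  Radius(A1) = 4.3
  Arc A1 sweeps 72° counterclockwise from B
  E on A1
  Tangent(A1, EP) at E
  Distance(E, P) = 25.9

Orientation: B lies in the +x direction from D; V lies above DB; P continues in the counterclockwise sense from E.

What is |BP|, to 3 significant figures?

30.1

On A1, B sits at bearing -90° from V; a 72° counterclockwise sweep puts E at bearing -18°, so E = V + 4.3·(cos -18°, sin -18°) = (51.5, 2.97). Since A1 is tangent to EP there, VE ⟂ EP, so EP runs along (−sin -18°, cos -18°); with |EP| = 25.9, P = (59.5, 27.6). Then |BP| = |P − B| = 30.1.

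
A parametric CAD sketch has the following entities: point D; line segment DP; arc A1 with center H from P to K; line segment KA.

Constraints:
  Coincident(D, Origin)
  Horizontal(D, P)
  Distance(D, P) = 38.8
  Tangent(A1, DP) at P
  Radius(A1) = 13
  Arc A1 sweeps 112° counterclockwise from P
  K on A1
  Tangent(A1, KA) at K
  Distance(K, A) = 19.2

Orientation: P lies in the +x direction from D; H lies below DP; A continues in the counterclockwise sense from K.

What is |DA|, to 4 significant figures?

49.24

D is at the origin; DP is horizontal with |DP| = 38.8 and P on the +x side, so P = (38.80, 0.000). Since A1 is tangent to DP there, HP ⟂ DP, so H = P + (0, -13) = (38.80, -13.00). On A1, P sits at bearing 90° from H; a 112° counterclockwise sweep puts K at bearing 202°, so K = H + 13.0·(cos 202°, sin 202°) = (26.75, -17.87). Since A1 is tangent to KA there, HK ⟂ KA, so KA runs along (−sin 202°, cos 202°); with |KA| = 19.2, A = (33.94, -35.67). Then |DA| = |A − D| = 49.24.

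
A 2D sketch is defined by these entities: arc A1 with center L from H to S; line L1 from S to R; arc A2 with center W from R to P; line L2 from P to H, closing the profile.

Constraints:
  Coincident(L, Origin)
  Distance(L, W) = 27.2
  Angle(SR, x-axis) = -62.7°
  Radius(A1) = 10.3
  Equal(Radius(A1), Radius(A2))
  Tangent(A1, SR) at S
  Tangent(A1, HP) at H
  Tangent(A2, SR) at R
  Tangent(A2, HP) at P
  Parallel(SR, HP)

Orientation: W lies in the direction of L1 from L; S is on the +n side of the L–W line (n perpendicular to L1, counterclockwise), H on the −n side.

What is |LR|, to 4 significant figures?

29.08

Tangency of A1 to both parallel lines with radius 10.3 puts S and H at L ± 10.3·n: S = (9.153, 4.724), H = (-9.153, -4.724). Equal radii place R and P the same way about W: R = W + 10.3·n = (21.63, -19.45), P = W − 10.3·n = (3.323, -28.89). Then |LR| = |R − L| = 29.08.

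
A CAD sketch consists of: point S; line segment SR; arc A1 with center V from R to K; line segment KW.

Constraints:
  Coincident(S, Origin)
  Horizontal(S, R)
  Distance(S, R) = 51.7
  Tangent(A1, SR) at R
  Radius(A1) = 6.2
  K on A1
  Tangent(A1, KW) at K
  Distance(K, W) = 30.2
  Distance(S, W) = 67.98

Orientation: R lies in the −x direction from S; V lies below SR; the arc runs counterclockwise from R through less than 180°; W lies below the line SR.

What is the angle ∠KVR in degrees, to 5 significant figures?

91.052°

Checks: |VK| = 6.200 ✓; ∠(VK, KW) = 90.00° ✓; |KW| = 30.20 ✓; |SW| = 67.98 ✓.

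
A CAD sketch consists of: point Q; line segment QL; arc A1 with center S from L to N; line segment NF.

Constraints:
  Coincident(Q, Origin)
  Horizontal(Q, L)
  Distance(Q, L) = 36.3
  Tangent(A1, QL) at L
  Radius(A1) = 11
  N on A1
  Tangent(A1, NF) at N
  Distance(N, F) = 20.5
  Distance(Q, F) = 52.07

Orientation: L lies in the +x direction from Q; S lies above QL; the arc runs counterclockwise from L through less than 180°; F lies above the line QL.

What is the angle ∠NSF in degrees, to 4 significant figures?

61.78°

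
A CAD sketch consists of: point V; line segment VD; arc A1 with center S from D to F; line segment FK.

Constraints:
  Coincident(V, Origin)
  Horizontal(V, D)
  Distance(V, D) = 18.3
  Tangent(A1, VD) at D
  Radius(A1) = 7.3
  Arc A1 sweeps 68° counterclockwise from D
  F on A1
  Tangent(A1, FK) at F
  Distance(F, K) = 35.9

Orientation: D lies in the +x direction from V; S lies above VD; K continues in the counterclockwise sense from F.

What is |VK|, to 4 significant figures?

54.00

On A1, D sits at bearing -90° from S; a 68° counterclockwise sweep puts F at bearing -22°, so F = S + 7.3·(cos -22°, sin -22°) = (25.07, 4.565). Since A1 is tangent to FK there, SF ⟂ FK, so FK runs along (−sin -22°, cos -22°); with |FK| = 35.9, K = (38.52, 37.85). Then |VK| = |K − V| = 54.00.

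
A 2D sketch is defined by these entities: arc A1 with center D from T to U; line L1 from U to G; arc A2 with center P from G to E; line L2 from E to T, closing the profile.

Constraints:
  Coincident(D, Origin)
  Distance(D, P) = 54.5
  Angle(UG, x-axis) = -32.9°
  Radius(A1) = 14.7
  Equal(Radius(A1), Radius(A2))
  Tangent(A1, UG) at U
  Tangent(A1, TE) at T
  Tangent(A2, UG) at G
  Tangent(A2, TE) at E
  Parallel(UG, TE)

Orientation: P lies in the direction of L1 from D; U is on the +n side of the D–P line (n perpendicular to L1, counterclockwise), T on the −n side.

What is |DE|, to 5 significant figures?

56.448

The slot axis is L1's direction at -32.9°, so u = (cos -32.9°, sin -32.9°) = (0.83962, -0.54317) and n = (−sin -32.9°, cos -32.9°) = (0.54317, 0.83962). D is at the origin and P lies 54.5 along u from D, so P = 54.5·u = (45.759, -29.603). Tangency of A1 to both parallel lines with radius 14.7 puts U and T at D ± 14.7·n: U = (7.9847, 12.342), T = (-7.9847, -12.342). Equal radii place G and E the same way about P: G = P + 14.7·n = (53.744, -17.261), E = P − 14.7·n = (37.775, -41.945). Then |DE| = |E − D| = 56.448.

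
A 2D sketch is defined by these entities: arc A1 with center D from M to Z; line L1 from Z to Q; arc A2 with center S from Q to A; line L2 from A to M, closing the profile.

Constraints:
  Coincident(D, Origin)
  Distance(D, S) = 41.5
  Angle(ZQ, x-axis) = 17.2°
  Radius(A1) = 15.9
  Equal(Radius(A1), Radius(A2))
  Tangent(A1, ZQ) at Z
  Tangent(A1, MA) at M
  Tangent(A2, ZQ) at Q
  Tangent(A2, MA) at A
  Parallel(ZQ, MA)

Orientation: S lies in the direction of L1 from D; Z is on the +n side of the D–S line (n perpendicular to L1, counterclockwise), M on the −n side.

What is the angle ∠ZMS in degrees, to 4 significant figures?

69.04°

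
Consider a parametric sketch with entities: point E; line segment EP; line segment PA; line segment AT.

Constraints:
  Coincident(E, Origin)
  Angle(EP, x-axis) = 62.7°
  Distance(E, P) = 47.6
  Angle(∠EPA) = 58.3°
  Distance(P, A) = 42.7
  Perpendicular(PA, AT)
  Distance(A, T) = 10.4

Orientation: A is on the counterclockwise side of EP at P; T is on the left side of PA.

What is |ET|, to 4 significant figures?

34.91

E is at the origin; EP runs at 62.7° with length 47.6, so P = 47.6·(cos 62.7°, sin 62.7°) = (21.83, 42.30). ∠EPA = 58.3°, so PA runs at 62.7° + (180° − 58.3°) = 184.4° from the x-axis; with |PA| = 42.7, A = P + 42.7·(cos 184.4°, sin 184.4°) = (-20.74, 39.02). PA ⟂ AT; with |AT| = 10.4 on the left of PA, T = A + 10.4·(0.07672, -0.9971) = (-19.94, 28.65). Then |ET| = |T − E| = 34.91.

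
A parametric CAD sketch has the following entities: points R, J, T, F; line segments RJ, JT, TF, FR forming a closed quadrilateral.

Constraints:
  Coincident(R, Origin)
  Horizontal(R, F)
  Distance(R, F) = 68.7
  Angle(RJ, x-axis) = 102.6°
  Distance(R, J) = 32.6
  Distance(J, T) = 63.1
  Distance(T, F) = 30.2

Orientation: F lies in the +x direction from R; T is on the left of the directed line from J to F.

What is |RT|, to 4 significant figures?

62.15

R is at the origin; RF is horizontal with |RF| = 68.7 and F in +x, so F = (68.7, 0). RJ runs at 102.6° with |RJ| = 32.6, so J = (-7.111, 31.81). T is determined by |JT| = 63.1 and |TF| = 30.2 together: it lies at the intersection of circle(J, 63.1) and circle(F, 30.2). With |JF| = 82.22, the foot of the radical line on JF is 59.78 from J and the perpendicular offset is √(63.1² − 59.78²) = 20.21. Taking the left-of-JF solution: T = (55.83, 27.32).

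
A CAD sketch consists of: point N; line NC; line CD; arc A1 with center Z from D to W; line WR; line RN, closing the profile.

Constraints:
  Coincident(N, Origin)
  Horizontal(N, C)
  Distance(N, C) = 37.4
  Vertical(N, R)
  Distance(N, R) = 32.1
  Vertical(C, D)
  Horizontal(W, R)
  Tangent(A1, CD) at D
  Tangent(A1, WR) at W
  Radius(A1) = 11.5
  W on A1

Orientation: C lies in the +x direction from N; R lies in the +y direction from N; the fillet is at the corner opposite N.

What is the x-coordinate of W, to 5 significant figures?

25.900

N is at the origin; NC is horizontal with |NC| = 37.4 and C on the +x side, so C = (37.400, 0.0000). NR is vertical with |NR| = 32.1 and R on the +y side, so R = (0.0000, 32.100). The virtual corner opposite N is at (37.400, 32.100). Tangency of A1 to CD means the radius ZD is perpendicular to CD and the tangent condition forces ZW to be normal to WR, with radius 11.5, so the center Z sits 11.5 in from both sides at Z = (25.900, 20.600). That places the tangent points at D = (37.400, 20.600) on CD and W = (25.900, 32.100) on WR. So W.x = 25.900.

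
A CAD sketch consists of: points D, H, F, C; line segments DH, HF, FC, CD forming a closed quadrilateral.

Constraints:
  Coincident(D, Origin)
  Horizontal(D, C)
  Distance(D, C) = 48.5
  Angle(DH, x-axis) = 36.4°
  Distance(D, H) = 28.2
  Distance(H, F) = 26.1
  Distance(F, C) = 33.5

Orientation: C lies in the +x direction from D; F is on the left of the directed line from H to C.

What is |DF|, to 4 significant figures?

54.29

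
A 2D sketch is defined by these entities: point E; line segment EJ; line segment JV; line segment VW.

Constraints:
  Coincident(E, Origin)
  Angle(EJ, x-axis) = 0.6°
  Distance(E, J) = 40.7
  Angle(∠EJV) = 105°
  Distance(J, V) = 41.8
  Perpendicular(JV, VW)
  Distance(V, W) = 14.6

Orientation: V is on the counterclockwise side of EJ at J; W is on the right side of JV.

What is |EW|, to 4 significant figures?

75.14

E is at the origin; EJ runs at 0.6° with length 40.7, so J = 40.7·(cos 0.6°, sin 0.6°) = (40.70, 0.4262). ∠EJV = 105.0°, so JV runs at 0.6° + (180° − 105.0°) = 75.60° from the x-axis; with |JV| = 41.8, V = J + 41.8·(cos 75.60°, sin 75.60°) = (51.09, 40.91). JV is perpendicular to VW; with |VW| = 14.6 on the right of JV, W = V + 14.6·(0.9686, -0.2487) = (65.23, 37.28). Then |EW| = |W − E| = 75.14.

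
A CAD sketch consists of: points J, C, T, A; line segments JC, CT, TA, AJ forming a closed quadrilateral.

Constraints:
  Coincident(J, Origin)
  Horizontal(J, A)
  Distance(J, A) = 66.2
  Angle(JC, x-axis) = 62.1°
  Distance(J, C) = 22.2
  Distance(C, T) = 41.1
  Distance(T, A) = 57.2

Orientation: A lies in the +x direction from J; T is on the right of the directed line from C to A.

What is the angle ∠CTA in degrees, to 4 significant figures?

71.89°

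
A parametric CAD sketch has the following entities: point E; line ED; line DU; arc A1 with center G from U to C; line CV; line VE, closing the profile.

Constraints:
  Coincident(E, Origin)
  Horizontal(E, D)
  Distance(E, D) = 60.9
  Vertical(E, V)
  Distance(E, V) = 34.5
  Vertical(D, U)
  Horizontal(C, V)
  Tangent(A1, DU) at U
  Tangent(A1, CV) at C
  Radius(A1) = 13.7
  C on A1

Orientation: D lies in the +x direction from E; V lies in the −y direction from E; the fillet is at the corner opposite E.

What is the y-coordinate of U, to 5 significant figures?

-20.800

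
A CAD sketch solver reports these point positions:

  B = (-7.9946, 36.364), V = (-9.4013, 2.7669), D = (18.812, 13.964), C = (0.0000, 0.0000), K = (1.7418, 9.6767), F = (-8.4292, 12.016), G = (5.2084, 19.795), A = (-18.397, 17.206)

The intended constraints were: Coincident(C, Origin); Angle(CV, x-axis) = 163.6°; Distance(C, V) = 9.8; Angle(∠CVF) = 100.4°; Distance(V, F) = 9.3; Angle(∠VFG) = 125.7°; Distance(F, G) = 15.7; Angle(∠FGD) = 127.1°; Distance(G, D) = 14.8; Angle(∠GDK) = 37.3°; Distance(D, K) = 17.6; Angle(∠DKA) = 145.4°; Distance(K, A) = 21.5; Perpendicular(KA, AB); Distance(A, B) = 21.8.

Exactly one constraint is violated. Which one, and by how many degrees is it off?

Perpendicular(KA, AB) — off by 8.00°.

C = (0.00, 0.00) ✓; CV at 163.6° ✓; |CV| = 9.800 ✓; ∠CVF = 100.4° ✓; |VF| = 9.300 ✓; ∠VFG = 125.7° ✓; |FG| = 15.70 ✓; ∠FGD = 127.1° ✓; |GD| = 14.80 ✓; ∠GDK = 37.30° ✓; |DK| = 17.60 ✓; ∠DKA = 145.4° ✓; |KA| = 21.50 ✓; ∠(KA, AB) = 98.00° ✗; |AB| = 21.80 ✓.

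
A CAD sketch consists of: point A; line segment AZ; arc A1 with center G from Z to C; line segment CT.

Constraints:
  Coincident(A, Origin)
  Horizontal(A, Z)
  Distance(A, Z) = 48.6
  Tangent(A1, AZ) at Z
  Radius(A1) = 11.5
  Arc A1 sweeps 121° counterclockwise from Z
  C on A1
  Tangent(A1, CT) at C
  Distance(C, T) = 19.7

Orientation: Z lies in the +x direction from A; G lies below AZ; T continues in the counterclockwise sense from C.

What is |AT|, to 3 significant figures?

59.7

A is at the origin; A and Z share the same y with |AZ| = 48.6 and Z on the +x side, so Z = (48.6, 0.00). A1 meets AZ tangentially, so GZ is at right angles to AZ, so G = Z + (0, -11.5) = (48.6, -11.5). On A1, Z sits at bearing 90° from G; a 121° counterclockwise sweep puts C at bearing 211°, so C = G + 11.5·(cos 211°, sin 211°) = (38.7, -17.4). Since A1 is tangent to CT there, GC ⟂ CT, so CT runs along (−sin 211°, cos 211°); with |CT| = 19.7, T = (48.9, -34.3). Then |AT| = |T − A| = 59.7.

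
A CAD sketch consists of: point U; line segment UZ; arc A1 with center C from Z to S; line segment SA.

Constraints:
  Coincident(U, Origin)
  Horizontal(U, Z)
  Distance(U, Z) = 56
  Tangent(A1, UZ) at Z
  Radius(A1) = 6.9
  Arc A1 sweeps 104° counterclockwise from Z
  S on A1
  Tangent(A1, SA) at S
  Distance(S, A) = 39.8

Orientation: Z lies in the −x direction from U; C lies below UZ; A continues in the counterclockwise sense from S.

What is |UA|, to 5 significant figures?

71.012

U is at the origin; U and Z share the same y with |UZ| = 56.0 and Z on the −x side, so Z = (-56.000, 0.0000). A1 meets UZ tangentially, so CZ is at right angles to UZ, so C = Z + (0, -6.9) = (-56.000, -6.9000). On A1, Z sits at bearing 90° from C; a 104° counterclockwise sweep puts S at bearing 194°, so S = C + 6.9·(cos 194°, sin 194°) = (-62.695, -8.5693). Since A1 is tangent to SA there, CS ⟂ SA, so SA runs along (−sin 194°, cos 194°); with |SA| = 39.8, A = (-53.067, -47.187). Then |UA| = |A − U| = 71.012.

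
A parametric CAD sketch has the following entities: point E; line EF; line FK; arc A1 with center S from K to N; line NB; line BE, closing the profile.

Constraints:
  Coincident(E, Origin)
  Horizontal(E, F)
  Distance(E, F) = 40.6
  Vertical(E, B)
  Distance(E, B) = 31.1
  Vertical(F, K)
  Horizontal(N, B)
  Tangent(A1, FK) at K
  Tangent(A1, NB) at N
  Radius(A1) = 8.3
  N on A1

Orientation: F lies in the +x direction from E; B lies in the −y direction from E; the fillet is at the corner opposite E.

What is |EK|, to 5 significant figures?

46.564

E is at the origin; EF is horizontal with |EF| = 40.6 and F on the +x side, so F = (40.600, 0.0000). E and B share the same x with |EB| = 31.1 and B on the −y side, so B = (0.0000, -31.100). The virtual corner opposite E is at (40.600, -31.100). A1 meets FK tangentially, so SK is at right angles to FK and tangency of A1 to NB means the radius SN is perpendicular to NB, with radius 8.3, so the center S sits 8.3 in from both sides at S = (32.300, -22.800). That places the tangent points at K = (40.600, -22.800) on FK and N = (32.300, -31.100) on NB. Then |EK| = |K − E| = 46.564.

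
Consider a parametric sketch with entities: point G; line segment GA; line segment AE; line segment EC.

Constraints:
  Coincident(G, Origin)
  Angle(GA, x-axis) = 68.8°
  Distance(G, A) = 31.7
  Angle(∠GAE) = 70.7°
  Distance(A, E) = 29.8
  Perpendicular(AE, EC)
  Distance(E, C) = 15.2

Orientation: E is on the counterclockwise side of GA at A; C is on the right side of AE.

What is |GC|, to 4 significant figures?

49.08

∠GAE = 70.7°, so AE runs at 68.8° + (180° − 70.7°) = 178.1° from the x-axis; with |AE| = 29.8, E = A + 29.8·(cos 178.1°, sin 178.1°) = (-18.32, 30.54). AE is perpendicular to EC; with |EC| = 15.2 on the right of AE, C = E + 15.2·(0.03316, 0.9995) = (-17.82, 45.73). Then |GC| = |C − G| = 49.08.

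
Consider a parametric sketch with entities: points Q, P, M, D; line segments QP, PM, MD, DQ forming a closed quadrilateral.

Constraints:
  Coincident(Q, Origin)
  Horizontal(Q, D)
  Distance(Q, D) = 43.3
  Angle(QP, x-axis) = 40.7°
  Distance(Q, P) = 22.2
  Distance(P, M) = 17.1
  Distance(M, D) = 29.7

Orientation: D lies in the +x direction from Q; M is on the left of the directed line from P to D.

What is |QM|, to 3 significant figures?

39.3

Q is at the origin; Q and D share the same y with |QD| = 43.3 and D in +x, so D = (43.3, 0). QP runs at 40.7° with |QP| = 22.2, so P = (16.8, 14.5). M is determined by |PM| = 17.1 and |MD| = 29.7 together: it lies at the intersection of circle(P, 17.1) and circle(D, 29.7). With |PD| = 30.2, the foot of the radical line on PD is 5.31 from P and the perpendicular offset is √(17.1² − 5.31²) = 16.3. Taking the left-of-PD solution: M = (29.3, 26.2).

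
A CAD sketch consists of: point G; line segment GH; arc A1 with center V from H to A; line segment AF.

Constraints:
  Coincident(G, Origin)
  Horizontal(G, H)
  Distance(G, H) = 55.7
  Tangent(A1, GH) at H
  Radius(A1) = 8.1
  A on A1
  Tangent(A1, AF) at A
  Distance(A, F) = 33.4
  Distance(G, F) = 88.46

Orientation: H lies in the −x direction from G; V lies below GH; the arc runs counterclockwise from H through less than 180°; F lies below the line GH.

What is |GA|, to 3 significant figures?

61.8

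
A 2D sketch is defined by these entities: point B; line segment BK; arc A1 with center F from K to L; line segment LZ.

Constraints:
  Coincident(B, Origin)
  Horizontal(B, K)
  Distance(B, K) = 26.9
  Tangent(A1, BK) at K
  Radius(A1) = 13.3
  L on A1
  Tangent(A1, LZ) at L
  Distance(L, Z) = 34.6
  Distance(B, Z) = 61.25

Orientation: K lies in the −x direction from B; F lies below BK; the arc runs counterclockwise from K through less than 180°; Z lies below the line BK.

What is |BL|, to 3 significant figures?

42.7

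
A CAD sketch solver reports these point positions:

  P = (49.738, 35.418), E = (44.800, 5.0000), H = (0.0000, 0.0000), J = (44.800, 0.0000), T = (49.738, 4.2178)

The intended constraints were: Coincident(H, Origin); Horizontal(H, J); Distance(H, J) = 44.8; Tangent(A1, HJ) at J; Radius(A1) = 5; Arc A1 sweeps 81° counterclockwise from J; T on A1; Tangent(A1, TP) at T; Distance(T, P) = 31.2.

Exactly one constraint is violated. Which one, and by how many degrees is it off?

Tangent(A1, TP) at T — off by 9.00°.

H = (0.00, 0.00) ✓; H.y = 0.00, J.y = 0.00 ✓; |HJ| = 44.80 ✓; ∠(EJ, JH) = 90.00° ✓; |EJ| = 5.000 ✓; bearing(E→T) − bearing(E→J) = 81.00° ✓; |ET| = 5.000 ✓; ∠(ET, TP) = 81.00° ✗; |TP| = 31.20 ✓.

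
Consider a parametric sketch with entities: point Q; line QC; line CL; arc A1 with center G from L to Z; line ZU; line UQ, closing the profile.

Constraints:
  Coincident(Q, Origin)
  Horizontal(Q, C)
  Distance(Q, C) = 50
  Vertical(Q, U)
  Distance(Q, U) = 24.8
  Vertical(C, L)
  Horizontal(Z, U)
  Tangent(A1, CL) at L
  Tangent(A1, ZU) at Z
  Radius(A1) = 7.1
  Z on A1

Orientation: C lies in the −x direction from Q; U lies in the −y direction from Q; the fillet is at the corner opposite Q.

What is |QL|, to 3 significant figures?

53.0

Q is at the origin; Q and C share the same y with |QC| = 50.0 and C on the −x side, so C = (-50.0, 0.00). Q and U share the same x with |QU| = 24.8 and U on the −y side, so U = (0.00, -24.8). The virtual corner opposite Q is at (-50.0, -24.8). Tangency of A1 to CL means the radius GL is perpendicular to CL and the tangent condition forces GZ to be normal to ZU, with radius 7.1, so the center G sits 7.1 in from both sides at G = (-42.9, -17.7). That places the tangent points at L = (-50.0, -17.7) on CL and Z = (-42.9, -24.8) on ZU. Then |QL| = |L − Q| = 53.0.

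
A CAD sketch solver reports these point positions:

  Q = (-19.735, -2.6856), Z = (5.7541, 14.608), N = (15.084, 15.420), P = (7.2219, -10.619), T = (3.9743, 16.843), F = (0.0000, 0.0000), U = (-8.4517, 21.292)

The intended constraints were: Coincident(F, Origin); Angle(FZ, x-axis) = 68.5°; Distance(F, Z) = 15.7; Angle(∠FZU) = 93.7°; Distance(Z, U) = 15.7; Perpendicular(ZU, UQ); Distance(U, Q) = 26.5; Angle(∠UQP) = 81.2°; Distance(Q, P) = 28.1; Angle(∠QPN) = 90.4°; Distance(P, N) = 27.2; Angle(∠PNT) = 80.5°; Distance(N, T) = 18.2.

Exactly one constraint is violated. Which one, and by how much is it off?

Distance(N, T) = 18.2 — off by 7.00.

F = (0.00, 0.00) ✓; FZ at 68.50° ✓; |FZ| = 15.70 ✓; ∠FZU = 93.70° ✓; |ZU| = 15.70 ✓; ∠(ZU, UQ) = 90.00° ✓; |UQ| = 26.50 ✓; ∠UQP = 81.20° ✓; |QP| = 28.10 ✓; ∠QPN = 90.40° ✓; |PN| = 27.20 ✓; ∠PNT = 80.50° ✓; |NT| = 11.20 ✗.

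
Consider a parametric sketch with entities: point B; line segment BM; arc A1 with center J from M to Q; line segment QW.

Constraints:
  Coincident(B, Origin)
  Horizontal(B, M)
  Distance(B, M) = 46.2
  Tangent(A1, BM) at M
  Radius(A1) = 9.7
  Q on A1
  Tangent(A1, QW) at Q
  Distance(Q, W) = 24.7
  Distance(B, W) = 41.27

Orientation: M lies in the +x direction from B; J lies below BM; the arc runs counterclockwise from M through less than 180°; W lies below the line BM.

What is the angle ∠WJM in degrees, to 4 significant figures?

138.8°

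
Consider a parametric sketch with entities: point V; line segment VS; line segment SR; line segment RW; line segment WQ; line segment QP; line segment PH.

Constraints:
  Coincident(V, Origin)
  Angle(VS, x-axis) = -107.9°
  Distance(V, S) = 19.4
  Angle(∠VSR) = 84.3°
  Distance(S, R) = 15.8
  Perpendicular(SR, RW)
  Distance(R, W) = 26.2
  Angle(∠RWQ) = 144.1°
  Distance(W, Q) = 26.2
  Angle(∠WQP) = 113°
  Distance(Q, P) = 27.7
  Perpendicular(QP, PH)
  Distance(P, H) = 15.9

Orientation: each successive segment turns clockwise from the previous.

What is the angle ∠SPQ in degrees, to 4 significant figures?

70.11°

V is at the origin; VS runs at -107.9° with length 19.4, so S = (-5.963, -18.46). ∠VSR = 84.3° gives SR at 156.4° from the x-axis; with |SR| = 15.8, R = (-20.44, -12.14). The perpendicularity gives RW at right angles to SR, so RW runs at 66.40°; with |RW| = 26.2, W = (-9.952, 11.87). ∠RWQ = 144.1° gives WQ at 30.50° from the x-axis; with |WQ| = 26.2, Q = (12.62, 25.17). ∠WQP = 113.0° gives QP at -36.50° from the x-axis; with |QP| = 27.7, P = (34.89, 8.694). Then cos ∠SPQ = PS·PQ / (|PS||PQ|), giving 70.11°.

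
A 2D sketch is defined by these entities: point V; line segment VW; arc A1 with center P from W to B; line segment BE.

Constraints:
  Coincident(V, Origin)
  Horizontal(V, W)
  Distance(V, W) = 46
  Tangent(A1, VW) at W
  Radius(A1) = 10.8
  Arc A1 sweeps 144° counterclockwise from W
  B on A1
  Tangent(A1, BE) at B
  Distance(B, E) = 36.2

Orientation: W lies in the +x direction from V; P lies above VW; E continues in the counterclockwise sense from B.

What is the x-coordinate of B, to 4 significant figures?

52.35

V is at the origin; V and W share the same y with |VW| = 46.0 and W on the +x side, so W = (46.00, 0.000). Tangency of A1 to VW means the radius PW is perpendicular to VW, so P = W + (0, 10.8) = (46.00, 10.80). On A1, W sits at bearing -90° from P; a 144° counterclockwise sweep puts B at bearing 54°, so B = P + 10.8·(cos 54°, sin 54°) = (52.35, 19.54). So B.x = 52.35.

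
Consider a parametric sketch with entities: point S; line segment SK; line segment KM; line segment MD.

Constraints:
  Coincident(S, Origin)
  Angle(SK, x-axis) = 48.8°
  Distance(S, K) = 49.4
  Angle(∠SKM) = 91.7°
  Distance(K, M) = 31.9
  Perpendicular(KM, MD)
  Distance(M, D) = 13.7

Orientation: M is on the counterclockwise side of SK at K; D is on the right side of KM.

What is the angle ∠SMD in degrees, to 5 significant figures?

145.95°

S is at the origin; SK runs at 48.8° with length 49.4, so K = 49.4·(cos 48.8°, sin 48.8°) = (32.539, 37.169). ∠SKM = 91.7°, so KM runs at 48.8° + (180° − 91.7°) = 137.10° from the x-axis; with |KM| = 31.9, M = K + 31.9·(cos 137.10°, sin 137.10°) = (9.1711, 58.884). KM ⟂ MD; with |MD| = 13.7 on the right of KM, D = M + 13.7·(0.68072, 0.73254) = (18.497, 68.920). Then cos ∠SMD = MS·MD / (|MS||MD|), giving 145.95°.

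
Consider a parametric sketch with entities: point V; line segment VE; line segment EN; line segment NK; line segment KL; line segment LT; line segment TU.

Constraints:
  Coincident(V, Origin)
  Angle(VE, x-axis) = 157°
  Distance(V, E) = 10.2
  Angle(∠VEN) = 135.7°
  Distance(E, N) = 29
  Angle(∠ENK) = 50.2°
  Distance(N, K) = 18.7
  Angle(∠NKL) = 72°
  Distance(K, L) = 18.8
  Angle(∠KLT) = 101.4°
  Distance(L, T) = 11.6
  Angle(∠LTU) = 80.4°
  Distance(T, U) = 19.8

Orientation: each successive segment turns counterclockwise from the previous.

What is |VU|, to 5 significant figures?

33.785

V is at the origin; VE runs at 157.0° with length 10.2, so E = (-9.3891, 3.9855). ∠VEN = 135.7° gives EN at -158.70° from the x-axis; with |EN| = 29.0, N = (-36.408, -6.5488). ∠ENK = 50.2° gives NK at -28.900° from the x-axis; with |NK| = 18.7, K = (-20.037, -15.586). ∠NKL = 72.0° gives KL at 79.100° from the x-axis; with |KL| = 18.8, L = (-16.482, 2.8746). ∠KLT = 101.4° gives LT at 157.70° from the x-axis; with |LT| = 11.6, T = (-27.214, 7.2763). ∠LTU = 80.4° gives TU at -102.70° from the x-axis; with |TU| = 19.8, U = (-31.567, -12.039). Then |VU| = |U − V| = 33.785.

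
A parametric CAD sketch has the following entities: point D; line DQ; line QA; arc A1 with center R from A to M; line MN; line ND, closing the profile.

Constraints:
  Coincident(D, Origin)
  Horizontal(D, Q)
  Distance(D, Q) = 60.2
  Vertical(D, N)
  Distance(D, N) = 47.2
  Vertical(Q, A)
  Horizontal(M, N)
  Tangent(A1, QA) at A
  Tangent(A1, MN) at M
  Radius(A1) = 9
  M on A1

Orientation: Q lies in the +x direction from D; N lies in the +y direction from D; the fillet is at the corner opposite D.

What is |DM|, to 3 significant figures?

69.6

D is at the origin; DQ is horizontal with |DQ| = 60.2 and Q on the +x side, so Q = (60.2, 0.00). DN is vertical with |DN| = 47.2 and N on the +y side, so N = (0.00, 47.2). The virtual corner opposite D is at (60.2, 47.2). The tangent condition forces RA to be normal to QA and A1 meets MN tangentially, so RM is at right angles to MN, with radius 9.0, so the center R sits 9.0 in from both sides at R = (51.2, 38.2). That places the tangent points at A = (60.2, 38.2) on QA and M = (51.2, 47.2) on MN. Then |DM| = |M − D| = 69.6.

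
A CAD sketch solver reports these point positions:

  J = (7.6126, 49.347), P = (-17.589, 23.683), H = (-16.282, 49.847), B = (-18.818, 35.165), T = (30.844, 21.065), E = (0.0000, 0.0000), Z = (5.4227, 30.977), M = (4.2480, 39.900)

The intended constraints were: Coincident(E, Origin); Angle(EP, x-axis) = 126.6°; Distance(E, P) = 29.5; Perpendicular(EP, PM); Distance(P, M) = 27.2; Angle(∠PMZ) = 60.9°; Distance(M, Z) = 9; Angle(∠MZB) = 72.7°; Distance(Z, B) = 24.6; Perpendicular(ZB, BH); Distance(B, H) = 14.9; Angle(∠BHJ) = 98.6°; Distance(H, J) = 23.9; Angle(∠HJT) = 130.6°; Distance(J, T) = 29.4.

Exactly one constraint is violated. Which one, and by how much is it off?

Distance(J, T) = 29.4 — off by 7.20.

E = (0.00, 0.00) ✓; EP at 126.6° ✓; |EP| = 29.50 ✓; ∠(EP, PM) = 90.00° ✓; |PM| = 27.20 ✓; ∠PMZ = 60.90° ✓; |MZ| = 9.000 ✓; ∠MZB = 72.70° ✓; |ZB| = 24.60 ✓; ∠(ZB, BH) = 90.00° ✓; |BH| = 14.90 ✓; ∠BHJ = 98.60° ✓; |HJ| = 23.90 ✓; ∠HJT = 130.6° ✓; |JT| = 36.60 ✗.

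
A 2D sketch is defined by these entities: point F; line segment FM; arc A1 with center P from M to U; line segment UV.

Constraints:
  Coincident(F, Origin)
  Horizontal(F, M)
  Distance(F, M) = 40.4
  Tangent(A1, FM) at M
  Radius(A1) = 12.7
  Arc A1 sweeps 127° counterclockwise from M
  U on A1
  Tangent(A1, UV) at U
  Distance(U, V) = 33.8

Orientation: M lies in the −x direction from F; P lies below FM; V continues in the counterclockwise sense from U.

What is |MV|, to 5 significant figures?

48.423

F is at the origin; F and M share the same y with |FM| = 40.4 and M on the −x side, so M = (-40.400, 0.0000). A1 meets FM tangentially, so PM is at right angles to FM, so P = M + (0, -12.7) = (-40.400, -12.700). On A1, M sits at bearing 90° from P; a 127° counterclockwise sweep puts U at bearing 217°, so U = P + 12.7·(cos 217°, sin 217°) = (-50.543, -20.343). Tangency of A1 to UV means the radius PU is perpendicular to UV, so UV runs along (−sin 217°, cos 217°); with |UV| = 33.8, V = (-30.201, -47.337). Then |MV| = |V − M| = 48.423.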